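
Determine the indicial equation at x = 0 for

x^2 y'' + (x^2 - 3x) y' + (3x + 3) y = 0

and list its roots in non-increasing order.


Divide by x^2 to reach normal form y'' + P_1(x) y' + P_2(x) y = 0 with P_1(x) = 1 - 3/x and P_2(x) = 3/x + 3/x^2.
x = 0 is a singular point because the y'-coefficient 1 - 3/x has a pole at x = 0 and the y-coefficient 3/x + 3/x^2 has a pole at x = 0.
It is a regular singular point because x P_1(x) = p(x) = x - 3 and x^2 P_2(x) = q(x) = 3x + 3 are polynomials, hence analytic at x = 0.
p(0) = -3,  q(0) = 3.
Indicial equation: r(r-1) + p(0) r + q(0) = 0, i.e. r^2 + (p(0) - 1) r + q(0) = 0, i.e. r^2 - 4 r + 3 = 0.
Discriminant: (-4)^2 - 4(3) = 4, so r = (4 ± 2)/2.
Solving: r_1 = 3, r_2 = 1.

indicial: r^2 - 4 r + 3 = 0; roots r_1 = 3, r_2 = 1


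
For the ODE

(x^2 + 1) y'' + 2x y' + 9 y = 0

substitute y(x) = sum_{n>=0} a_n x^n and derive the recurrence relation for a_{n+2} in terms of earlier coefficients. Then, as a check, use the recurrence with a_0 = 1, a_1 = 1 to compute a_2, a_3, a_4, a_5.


Substitute y = sum_n a_n x^n.
(1 + 1 x^2) y'' contributes (n+2)(n+1) a_{n+2} + n(n-1) a_n at x^n.
2 x y'(x) contributes 2 n a_n at x^n.
9 y(x) contributes 9 a_n at x^n.
Matching x^n: (n+2)(n+1) a_{n+2} + (n(n-1) + 2 n + 9) a_n = 0.
Thus a_{n+2} = (-n(n-1) - 2 n - 9) / ((n+1)(n+2)) * a_n.

Check with a_0 = 1, a_1 = 1 (apply the recurrence for n = 0, 1, 2, 3): a_0 = 1, a_1 = 1, a_2 = -9/2, a_3 = -11/6, a_4 = 45/8, a_5 = 77/40.

a_(n+2) = (-n(n-1) - 2 n - 9) / ((n+1)(n+2)) * a_n; check: a_0 = 1, a_1 = 1, a_2 = -9/2, a_3 = -11/6, a_4 = 45/8, a_5 = 77/40


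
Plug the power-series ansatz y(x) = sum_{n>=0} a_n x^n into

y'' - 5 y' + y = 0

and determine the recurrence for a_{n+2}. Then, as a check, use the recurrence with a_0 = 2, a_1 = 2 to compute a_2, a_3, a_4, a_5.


Substitute y = sum_n a_n x^n.
y''(x) has coefficient (n+2)(n+1) a_{n+2} at x^n;
-5 y'(x) has coefficient -5 (n+1) a_{n+1} at x^n;
y(x) has coefficient 1 a_n at x^n.
Matching x^n: (n+2)(n+1) a_{n+2} - 5 (n+1) a_{n+1} + 1 a_n = 0.
Thus a_{n+2} = [5 (n+1) a_{n+1} - 1 a_n] / ((n+1)(n+2)).

Check with a_0 = 2, a_1 = 2 (apply the recurrence for n = 0, 1, 2, 3): a_0 = 2, a_1 = 2, a_2 = 4, a_3 = 19/3, a_4 = 91/12, a_5 = 109/15.

a_(n+2) = [5 (n+1) a_(n+1) - 1 a_n] / ((n+1)(n+2)); check: a_0 = 2, a_1 = 2, a_2 = 4, a_3 = 19/3, a_4 = 91/12, a_5 = 109/15


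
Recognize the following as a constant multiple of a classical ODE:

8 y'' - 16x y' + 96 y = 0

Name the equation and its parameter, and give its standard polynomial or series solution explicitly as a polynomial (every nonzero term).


All three coefficients share the factor 8; dividing through by 8 gives  y'' - 2x y' + 12 y = 0.
This matches the Hermite equation y'' - 2x y' + 2n y = 0 with 2n = 12, so n = 6; the polynomial solution is H_6(x).
With y = sum_k a_k x^k, matching x^k gives (k+2)(k+1) a_{k+2} = 2(k - n) a_k = 2(k - 6) a_k. The right side vanishes at k = 6, so the series with the parity of 6 terminates at degree 6.
Standard normalization: leading coefficient of H_n is 2^n, so a_6 = 2^6 = 64. Work downward with a_k = (k+1)(k+2) a_{k+2} / (2(k - n)):
  a_4 = (5)(6)(64) / (2(4 - 6)) = 1920/(-4) = -480
  a_2 = (3)(4)(-480) / (2(2 - 6)) = -5760/(-8) = 720
  a_0 = (1)(2)(720) / (2(0 - 6)) = 1440/(-12) = -120
Hence H_6(x) = 64 x^6 - 480 x^4 + 720 x^2 - 120.

H_6(x); series = 64 x^6 - 480 x^4 + 720 x^2 - 120


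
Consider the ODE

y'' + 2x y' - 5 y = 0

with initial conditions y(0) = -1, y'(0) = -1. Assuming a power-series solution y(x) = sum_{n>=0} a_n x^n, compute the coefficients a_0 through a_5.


Ansatz: y(x) = sum_{n>=0} a_n x^n, so y'(x) = sum_{n>=1} n a_n x^(n-1) and y''(x) = sum_{n>=2} n(n-1) a_n x^(n-2).
Substitute into P(x) y'' + Q(x) y' + R(x) y = 0 with P(x) = 1, Q(x) = 2x, R(x) = -5, and match powers of x.
Initial conditions: a_0 = -1, a_1 = -1.
Setting the coefficient of each power of x to zero and solving order by order (substituting the coefficients already found):
  x^0: 2 a_2 - 5 a_0 = 0  ->  2 a_2 = 5 a_0 = -5  ->  a_2 = -5/2
  x^1: 6 a_3 - 3 a_1 = 0  ->  6 a_3 = 3 a_1 = -3  ->  a_3 = -1/2
  x^2: 12 a_4 - a_2 = 0  ->  12 a_4 = a_2 = -5/2  ->  a_4 = -5/24
  x^3: 20 a_5 + a_3 = 0  ->  20 a_5 = -a_3 = 1/2  ->  a_5 = 1/40
Truncated series: y(x) = -1 - x - (5/2) x^2 - (1/2) x^3 - (5/24) x^4 + (1/40) x^5 + O(x^6).

a_0 = -1; a_1 = -1; a_2 = -5/2; a_3 = -1/2; a_4 = -5/24; a_5 = 1/40


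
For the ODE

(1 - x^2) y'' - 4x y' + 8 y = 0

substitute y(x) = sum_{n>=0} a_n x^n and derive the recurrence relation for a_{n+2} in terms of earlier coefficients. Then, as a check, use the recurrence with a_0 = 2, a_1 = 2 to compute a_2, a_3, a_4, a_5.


Substitute y = sum_n a_n x^n.
(1 - 1 x^2) y'' contributes (n+2)(n+1) a_{n+2} - n(n-1) a_n at x^n.
-4 x y'(x) contributes -4 n a_n at x^n.
8 y(x) contributes 8 a_n at x^n.
Matching x^n: (n+2)(n+1) a_{n+2} + (-n(n-1) - 4 n + 8) a_n = 0.
Thus a_{n+2} = (n(n-1) + 4 n - 8) / ((n+1)(n+2)) * a_n.

Check with a_0 = 2, a_1 = 2 (apply the recurrence for n = 0, 1, 2, 3): a_0 = 2, a_1 = 2, a_2 = -8, a_3 = -4/3, a_4 = -4/3, a_5 = -2/3.

a_(n+2) = (n(n-1) + 4 n - 8) / ((n+1)(n+2)) * a_n; check: a_0 = 2, a_1 = 2, a_2 = -8, a_3 = -4/3, a_4 = -4/3, a_5 = -2/3


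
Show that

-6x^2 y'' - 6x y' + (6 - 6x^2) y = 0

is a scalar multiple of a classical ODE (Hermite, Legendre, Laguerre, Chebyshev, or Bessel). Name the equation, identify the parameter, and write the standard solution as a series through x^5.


All three coefficients share the factor -6; dividing through by -6 gives  x^2 y'' + x y' + (x^2 - 1) y = 0.
This matches the Bessel equation x^2 y'' + x y' + (x^2 - nu^2) y = 0 with nu^2 = 1, so nu = 1; the solution bounded at x = 0 is J_1(x).
Frobenius at x = 0: indicial roots ±nu; for r = nu the recurrence k(k + 2nu) c_k = -c_{k-2} gives the standard series J_nu(x) = sum_{k>=0} (-1)^k / (k! (k+nu)!) (x/2)^(2k+nu). Evaluate the first 3 terms:
  k = 0: (-1)^0 / (0! * 1! * 2^1) x^1 = 1/(1*1*2) x^1 = (1/2) x^1
  k = 1: (-1)^1 / (1! * 2! * 2^3) x^3 = -1/(1*2*8) x^3 = (-1/16) x^3
  k = 2: (-1)^2 / (2! * 3! * 2^5) x^5 = 1/(2*6*32) x^5 = (1/384) x^5
Hence J_1(x) = x^5/384 - x^3/16 + x/2 + ....

J_1(x); series = x^5/384 - x^3/16 + x/2


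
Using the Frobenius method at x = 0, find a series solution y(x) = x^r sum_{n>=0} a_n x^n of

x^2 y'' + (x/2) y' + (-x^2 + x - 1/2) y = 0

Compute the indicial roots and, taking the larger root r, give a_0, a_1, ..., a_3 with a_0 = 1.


Write in Frobenius form y'' + (p(x)/x) y' + (q(x)/x^2) y = 0:
  p(x) = 1/2,  q(x) = -x^2 + x - 1/2.
Indicial equation: r(r-1) + (1/2) r + (-1/2) = 0 -> roots r_1 = 1, r_2 = -1/2.
Take r = r_1 = 1. Let y(x) = x^r sum_{n>=0} a_n x^n with a_0 = 1.
Substitute y = x^r sum a_n x^n and match x^{r+n}. The recurrence is
  D(n) a_n + 1 a_{n-1} - 1 a_{n-2} = 0,  where D(n) = (r+n)(r+n-1) + (1/2)(r+n) + (-1/2).
  a_n = [-1 a_{n-1} + 1 a_{n-2}] / D(n).
Since the indicial polynomial factors as (r - r_1)(r - r_2), D(n) = (r_1 + n - r_1)(r_1 + n - r_2) = n(n + 3/2).
Evaluating step by step (a_0 = 1):
  n = 1: D(1) = 1(1 + 3/2) = 5/2; numerator = -1(1) = -1; a_1 = (-1)/(5/2) = -2/5
  n = 2: D(2) = 2(2 + 3/2) = 7; numerator = -1(-2/5) + 1(1) = 7/5; a_2 = (7/5)/(7) = 1/5
  n = 3: D(3) = 3(3 + 3/2) = 27/2; numerator = -1(1/5) + 1(-2/5) = -3/5; a_3 = (-3/5)/(27/2) = -2/45

r = 1; a_0 = 1; a_1 = -2/5; a_2 = 1/5; a_3 = -2/45


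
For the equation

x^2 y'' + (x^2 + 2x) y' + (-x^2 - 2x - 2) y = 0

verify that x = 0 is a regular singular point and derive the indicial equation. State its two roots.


Divide by x^2 to reach normal form y'' + P_1(x) y' + P_2(x) y = 0 with P_1(x) = 1 + 2/x and P_2(x) = -1 - 2/x - 2/x^2.
x = 0 is a singular point because the y'-coefficient 1 + 2/x has a pole at x = 0 and the y-coefficient -1 - 2/x - 2/x^2 has a pole at x = 0.
It is a regular singular point because x P_1(x) = p(x) = x + 2 and x^2 P_2(x) = q(x) = -x^2 - 2x - 2 are polynomials, hence analytic at x = 0.
p(0) = 2,  q(0) = -2.
Indicial equation: r(r-1) + p(0) r + q(0) = 0, i.e. r^2 + (p(0) - 1) r + q(0) = 0, i.e. r^2 + 1 r - 2 = 0.
Discriminant: (1)^2 - 4(-2) = 9, so r = (-1 ± 3)/2.
Solving: r_1 = 1, r_2 = -2.

indicial: r^2 + 1 r - 2 = 0; roots r_1 = 1, r_2 = -2


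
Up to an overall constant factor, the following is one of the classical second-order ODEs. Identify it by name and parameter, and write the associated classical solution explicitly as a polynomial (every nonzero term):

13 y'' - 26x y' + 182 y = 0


All three coefficients share the factor 13; dividing through by 13 gives  y'' - 2x y' + 14 y = 0.
This matches the Hermite equation y'' - 2x y' + 2n y = 0 with 2n = 14, so n = 7; the polynomial solution is H_7(x).
With y = sum_k a_k x^k, matching x^k gives (k+2)(k+1) a_{k+2} = 2(k - n) a_k = 2(k - 7) a_k. The right side vanishes at k = 7, so the series with the parity of 7 terminates at degree 7.
Standard normalization: leading coefficient of H_n is 2^n, so a_7 = 2^7 = 128. Work downward with a_k = (k+1)(k+2) a_{k+2} / (2(k - n)):
  a_5 = (6)(7)(128) / (2(5 - 7)) = 5376/(-4) = -1344
  a_3 = (4)(5)(-1344) / (2(3 - 7)) = -26880/(-8) = 3360
  a_1 = (2)(3)(3360) / (2(1 - 7)) = 20160/(-12) = -1680
Hence H_7(x) = 128 x^7 - 1344 x^5 + 3360 x^3 - 1680 x.

H_7(x); series = 128 x^7 - 1344 x^5 + 3360 x^3 - 1680 x


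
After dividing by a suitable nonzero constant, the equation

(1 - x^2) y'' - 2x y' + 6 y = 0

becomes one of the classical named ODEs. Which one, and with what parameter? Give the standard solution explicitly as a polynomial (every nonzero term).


The equation is already in a standard form:  (1 - x^2) y'' - 2x y' + 6 y = 0.
This matches the Legendre equation (1 - x^2) y'' - 2x y' + n(n+1) y = 0 (note the -2x y' term) with n(n+1) = 6, so n = 2; the polynomial solution is P_2(x).
With y = sum_k a_k x^k, matching x^k gives (k+2)(k+1) a_{k+2} = [k(k+1) - n(n+1)] a_k = (k - 2)(k + 3) a_k. The right side vanishes at k = 2, so the series with the parity of 2 terminates at degree 2.
Standard normalization (P_n(1) = 1): leading coefficient (2n)!/(2^n (n!)^2) = 24/(4*4) = 3/2, so a_2 = 3/2. Work downward with a_k = (k+1)(k+2) a_{k+2} / ((k - 2)(k + 3)):
  a_0 = (1)(2)(3/2) / ((0 - 2)(0 + 3)) = 3/(-6) = -1/2
Hence P_2(x) = 3 x^2/2 - 1/2.

P_2(x); series = 3 x^2/2 - 1/2


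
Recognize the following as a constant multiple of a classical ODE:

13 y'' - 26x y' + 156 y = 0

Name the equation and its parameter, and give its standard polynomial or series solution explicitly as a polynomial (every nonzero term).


All three coefficients share the factor 13; dividing through by 13 gives  y'' - 2x y' + 12 y = 0.
This matches the Hermite equation y'' - 2x y' + 2n y = 0 with 2n = 12, so n = 6; the polynomial solution is H_6(x).
With y = sum_k a_k x^k, matching x^k gives (k+2)(k+1) a_{k+2} = 2(k - n) a_k = 2(k - 6) a_k. The right side vanishes at k = 6, so the series with the parity of 6 terminates at degree 6.
Standard normalization: leading coefficient of H_n is 2^n, so a_6 = 2^6 = 64. Work downward with a_k = (k+1)(k+2) a_{k+2} / (2(k - n)):
  a_4 = (5)(6)(64) / (2(4 - 6)) = 1920/(-4) = -480
  a_2 = (3)(4)(-480) / (2(2 - 6)) = -5760/(-8) = 720
  a_0 = (1)(2)(720) / (2(0 - 6)) = 1440/(-12) = -120
Hence H_6(x) = 64 x^6 - 480 x^4 + 720 x^2 - 120.

H_6(x); series = 64 x^6 - 480 x^4 + 720 x^2 - 120


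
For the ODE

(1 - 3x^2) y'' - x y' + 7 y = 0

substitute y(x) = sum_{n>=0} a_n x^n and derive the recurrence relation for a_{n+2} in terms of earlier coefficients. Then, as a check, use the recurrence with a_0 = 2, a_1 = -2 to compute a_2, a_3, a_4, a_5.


Substitute y = sum_n a_n x^n.
(1 - 3 x^2) y'' contributes (n+2)(n+1) a_{n+2} - 3 n(n-1) a_n at x^n.
-x y'(x) contributes -n a_n at x^n.
7 y(x) contributes 7 a_n at x^n.
Matching x^n: (n+2)(n+1) a_{n+2} + (-3 n(n-1) - n + 7) a_n = 0.
Thus a_{n+2} = (3 n(n-1) + n - 7) / ((n+1)(n+2)) * a_n.

Check with a_0 = 2, a_1 = -2 (apply the recurrence for n = 0, 1, 2, 3): a_0 = 2, a_1 = -2, a_2 = -7, a_3 = 2, a_4 = -7/12, a_5 = 7/5.

a_(n+2) = (3 n(n-1) + n - 7) / ((n+1)(n+2)) * a_n; check: a_0 = 2, a_1 = -2, a_2 = -7, a_3 = 2, a_4 = -7/12, a_5 = 7/5


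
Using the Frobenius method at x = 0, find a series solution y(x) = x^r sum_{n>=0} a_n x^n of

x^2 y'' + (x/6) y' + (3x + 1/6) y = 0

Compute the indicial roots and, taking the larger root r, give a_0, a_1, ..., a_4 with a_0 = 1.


Write in Frobenius form y'' + (p(x)/x) y' + (q(x)/x^2) y = 0:
  p(x) = 1/6,  q(x) = 3x + 1/6.
Indicial equation: r(r-1) + (1/6) r + (1/6) = 0 -> roots r_1 = 1/2, r_2 = 1/3.
Take r = r_1 = 1/2. Let y(x) = x^r sum_{n>=0} a_n x^n with a_0 = 1.
Substitute y = x^r sum a_n x^n and match x^{r+n}. The recurrence is
  D(n) a_n + 3 a_{n-1} = 0,  where D(n) = (r+n)(r+n-1) + (1/6)(r+n) + (1/6).
  a_n = -3 / D(n) * a_{n-1}.
Since the indicial polynomial factors as (r - r_1)(r - r_2), D(n) = (r_1 + n - r_1)(r_1 + n - r_2) = n(n + 1/6).
Evaluating step by step (a_0 = 1):
  n = 1: D(1) = 1(1 + 1/6) = 7/6; numerator = -3(1) = -3; a_1 = (-3)/(7/6) = -18/7
  n = 2: D(2) = 2(2 + 1/6) = 13/3; numerator = -3(-18/7) = 54/7; a_2 = (54/7)/(13/3) = 162/91
  n = 3: D(3) = 3(3 + 1/6) = 19/2; numerator = -3(162/91) = -486/91; a_3 = (-486/91)/(19/2) = -972/1729
  n = 4: D(4) = 4(4 + 1/6) = 50/3; numerator = -3(-972/1729) = 2916/1729; a_4 = (2916/1729)/(50/3) = 4374/43225

r = 1/2; a_0 = 1; a_1 = -18/7; a_2 = 162/91; a_3 = -972/1729; a_4 = 4374/43225


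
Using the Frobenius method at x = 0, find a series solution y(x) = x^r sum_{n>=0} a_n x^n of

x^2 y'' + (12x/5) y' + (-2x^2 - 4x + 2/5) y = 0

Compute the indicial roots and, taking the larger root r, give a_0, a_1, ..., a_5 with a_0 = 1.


Write in Frobenius form y'' + (p(x)/x) y' + (q(x)/x^2) y = 0:
  p(x) = 12/5,  q(x) = -2x^2 - 4x + 2/5.
Indicial equation: r(r-1) + (12/5) r + (2/5) = 0 -> roots r_1 = -2/5, r_2 = -1.
Take r = r_1 = -2/5. Let y(x) = x^r sum_{n>=0} a_n x^n with a_0 = 1.
Substitute y = x^r sum a_n x^n and match x^{r+n}. The recurrence is
  D(n) a_n - 4 a_{n-1} - 2 a_{n-2} = 0,  where D(n) = (r+n)(r+n-1) + (12/5)(r+n) + (2/5).
  a_n = [4 a_{n-1} + 2 a_{n-2}] / D(n).
Since the indicial polynomial factors as (r - r_1)(r - r_2), D(n) = (r_1 + n - r_1)(r_1 + n - r_2) = n(n + 3/5).
Evaluating step by step (a_0 = 1):
  n = 1: D(1) = 1(1 + 3/5) = 8/5; numerator = 4(1) = 4; a_1 = (4)/(8/5) = 5/2
  n = 2: D(2) = 2(2 + 3/5) = 26/5; numerator = 4(5/2) + 2(1) = 12; a_2 = (12)/(26/5) = 30/13
  n = 3: D(3) = 3(3 + 3/5) = 54/5; numerator = 4(30/13) + 2(5/2) = 185/13; a_3 = (185/13)/(54/5) = 925/702
  n = 4: D(4) = 4(4 + 3/5) = 92/5; numerator = 4(925/702) + 2(30/13) = 3470/351; a_4 = (3470/351)/(92/5) = 8675/16146
  n = 5: D(5) = 5(5 + 3/5) = 28; numerator = 4(8675/16146) + 2(925/702) = 12875/2691; a_5 = (12875/2691)/(28) = 12875/75348

r = -2/5; a_0 = 1; a_1 = 5/2; a_2 = 30/13; a_3 = 925/702; a_4 = 8675/16146; a_5 = 12875/75348


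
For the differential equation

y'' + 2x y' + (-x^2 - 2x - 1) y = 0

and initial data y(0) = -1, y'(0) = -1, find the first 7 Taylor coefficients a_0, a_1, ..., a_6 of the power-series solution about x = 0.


Ansatz: y(x) = sum_{n>=0} a_n x^n, so y'(x) = sum_{n>=1} n a_n x^(n-1) and y''(x) = sum_{n>=2} n(n-1) a_n x^(n-2).
Substitute into P(x) y'' + Q(x) y' + R(x) y = 0 with P(x) = 1, Q(x) = 2x, R(x) = -x^2 - 2x - 1, and match powers of x.
Initial conditions: a_0 = -1, a_1 = -1.
Setting the coefficient of each power of x to zero and solving order by order (substituting the coefficients already found):
  x^0: 2 a_2 - a_0 = 0  ->  2 a_2 = a_0 = -1  ->  a_2 = -1/2
  x^1: 6 a_3 + a_1 - 2 a_0 = 0  ->  6 a_3 = -a_1 + 2 a_0 = -1  ->  a_3 = -1/6
  x^2: 12 a_4 + 3 a_2 - 2 a_1 - a_0 = 0  ->  12 a_4 = -3 a_2 + 2 a_1 + a_0 = -3/2  ->  a_4 = -1/8
  x^3: 20 a_5 + 5 a_3 - 2 a_2 - a_1 = 0  ->  20 a_5 = -5 a_3 + 2 a_2 + a_1 = -7/6  ->  a_5 = -7/120
  x^4: 30 a_6 + 7 a_4 - 2 a_3 - a_2 = 0  ->  30 a_6 = -7 a_4 + 2 a_3 + a_2 = 1/24  ->  a_6 = 1/720
Truncated series: y(x) = -1 - x - (1/2) x^2 - (1/6) x^3 - (1/8) x^4 - (7/120) x^5 + (1/720) x^6 + O(x^7).

a_0 = -1; a_1 = -1; a_2 = -1/2; a_3 = -1/6; a_4 = -1/8; a_5 = -7/120; a_6 = 1/720


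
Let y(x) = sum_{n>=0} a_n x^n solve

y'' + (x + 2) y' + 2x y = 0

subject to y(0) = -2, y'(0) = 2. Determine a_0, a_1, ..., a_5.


Ansatz: y(x) = sum_{n>=0} a_n x^n, so y'(x) = sum_{n>=1} n a_n x^(n-1) and y''(x) = sum_{n>=2} n(n-1) a_n x^(n-2).
Substitute into P(x) y'' + Q(x) y' + R(x) y = 0 with P(x) = 1, Q(x) = x + 2, R(x) = 2x, and match powers of x.
Initial conditions: a_0 = -2, a_1 = 2.
Setting the coefficient of each power of x to zero and solving order by order (substituting the coefficients already found):
  x^0: 2 a_2 + 2 a_1 = 0  ->  2 a_2 = -2 a_1 = -4  ->  a_2 = -2
  x^1: 6 a_3 + 4 a_2 + a_1 + 2 a_0 = 0  ->  6 a_3 = -4 a_2 - a_1 - 2 a_0 = 10  ->  a_3 = 5/3
  x^2: 12 a_4 + 6 a_3 + 2 a_2 + 2 a_1 = 0  ->  12 a_4 = -6 a_3 - 2 a_2 - 2 a_1 = -10  ->  a_4 = -5/6
  x^3: 20 a_5 + 8 a_4 + 3 a_3 + 2 a_2 = 0  ->  20 a_5 = -8 a_4 - 3 a_3 - 2 a_2 = 17/3  ->  a_5 = 17/60
Truncated series: y(x) = -2 + 2 x - 2 x^2 + (5/3) x^3 - (5/6) x^4 + (17/60) x^5 + O(x^6).

a_0 = -2; a_1 = 2; a_2 = -2; a_3 = 5/3; a_4 = -5/6; a_5 = 17/60


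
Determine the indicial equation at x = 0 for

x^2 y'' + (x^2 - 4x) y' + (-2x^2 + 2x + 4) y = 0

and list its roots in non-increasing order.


Divide by x^2 to reach normal form y'' + P_1(x) y' + P_2(x) y = 0 with P_1(x) = 1 - 4/x and P_2(x) = -2 + 2/x + 4/x^2.
x = 0 is a singular point because the y'-coefficient 1 - 4/x has a pole at x = 0 and the y-coefficient -2 + 2/x + 4/x^2 has a pole at x = 0.
It is a regular singular point because x P_1(x) = p(x) = x - 4 and x^2 P_2(x) = q(x) = -2x^2 + 2x + 4 are polynomials, hence analytic at x = 0.
p(0) = -4,  q(0) = 4.
Indicial equation: r(r-1) + p(0) r + q(0) = 0, i.e. r^2 + (p(0) - 1) r + q(0) = 0, i.e. r^2 - 5 r + 4 = 0.
Discriminant: (-5)^2 - 4(4) = 9, so r = (5 ± 3)/2.
Solving: r_1 = 4, r_2 = 1.

indicial: r^2 - 5 r + 4 = 0; roots r_1 = 4, r_2 = 1


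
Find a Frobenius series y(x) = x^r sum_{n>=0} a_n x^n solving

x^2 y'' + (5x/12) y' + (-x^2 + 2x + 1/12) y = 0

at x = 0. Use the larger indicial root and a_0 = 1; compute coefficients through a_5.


Write in Frobenius form y'' + (p(x)/x) y' + (q(x)/x^2) y = 0:
  p(x) = 5/12,  q(x) = -x^2 + 2x + 1/12.
Indicial equation: r(r-1) + (5/12) r + (1/12) = 0 -> roots r_1 = 1/3, r_2 = 1/4.
Take r = r_1 = 1/3. Let y(x) = x^r sum_{n>=0} a_n x^n with a_0 = 1.
Substitute y = x^r sum a_n x^n and match x^{r+n}. The recurrence is
  D(n) a_n + 2 a_{n-1} - 1 a_{n-2} = 0,  where D(n) = (r+n)(r+n-1) + (5/12)(r+n) + (1/12).
  a_n = [-2 a_{n-1} + 1 a_{n-2}] / D(n).
Since the indicial polynomial factors as (r - r_1)(r - r_2), D(n) = (r_1 + n - r_1)(r_1 + n - r_2) = n(n + 1/12).
Evaluating step by step (a_0 = 1):
  n = 1: D(1) = 1(1 + 1/12) = 13/12; numerator = -2(1) = -2; a_1 = (-2)/(13/12) = -24/13
  n = 2: D(2) = 2(2 + 1/12) = 25/6; numerator = -2(-24/13) + 1(1) = 61/13; a_2 = (61/13)/(25/6) = 366/325
  n = 3: D(3) = 3(3 + 1/12) = 37/4; numerator = -2(366/325) + 1(-24/13) = -1332/325; a_3 = (-1332/325)/(37/4) = -144/325
  n = 4: D(4) = 4(4 + 1/12) = 49/3; numerator = -2(-144/325) + 1(366/325) = 654/325; a_4 = (654/325)/(49/3) = 1962/15925
  n = 5: D(5) = 5(5 + 1/12) = 305/12; numerator = -2(1962/15925) + 1(-144/325) = -2196/3185; a_5 = (-2196/3185)/(305/12) = -432/15925

r = 1/3; a_0 = 1; a_1 = -24/13; a_2 = 366/325; a_3 = -144/325; a_4 = 1962/15925; a_5 = -432/15925


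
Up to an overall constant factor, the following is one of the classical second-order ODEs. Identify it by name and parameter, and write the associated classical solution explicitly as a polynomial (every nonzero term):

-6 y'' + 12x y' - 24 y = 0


All three coefficients share the factor -6; dividing through by -6 gives  y'' - 2x y' + 4 y = 0.
This matches the Hermite equation y'' - 2x y' + 2n y = 0 with 2n = 4, so n = 2; the polynomial solution is H_2(x).
With y = sum_k a_k x^k, matching x^k gives (k+2)(k+1) a_{k+2} = 2(k - n) a_k = 2(k - 2) a_k. The right side vanishes at k = 2, so the series with the parity of 2 terminates at degree 2.
Standard normalization: leading coefficient of H_n is 2^n, so a_2 = 2^2 = 4. Work downward with a_k = (k+1)(k+2) a_{k+2} / (2(k - n)):
  a_0 = (1)(2)(4) / (2(0 - 2)) = 8/(-4) = -2
Hence H_2(x) = 4 x^2 - 2.

H_2(x); series = 4 x^2 - 2


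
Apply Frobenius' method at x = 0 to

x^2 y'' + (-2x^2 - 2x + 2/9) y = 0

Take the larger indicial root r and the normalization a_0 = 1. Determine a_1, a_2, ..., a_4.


Write in Frobenius form y'' + (p(x)/x) y' + (q(x)/x^2) y = 0:
  p(x) = 0,  q(x) = -2x^2 - 2x + 2/9.
Indicial equation: r(r-1) + (0) r + (2/9) = 0 -> roots r_1 = 2/3, r_2 = 1/3.
Take r = r_1 = 2/3. Let y(x) = x^r sum_{n>=0} a_n x^n with a_0 = 1.
Substitute y = x^r sum a_n x^n and match x^{r+n}. The recurrence is
  D(n) a_n - 2 a_{n-1} - 2 a_{n-2} = 0,  where D(n) = (r+n)(r+n-1) + (0)(r+n) + (2/9).
  a_n = [2 a_{n-1} + 2 a_{n-2}] / D(n).
Since the indicial polynomial factors as (r - r_1)(r - r_2), D(n) = (r_1 + n - r_1)(r_1 + n - r_2) = n(n + 1/3).
Evaluating step by step (a_0 = 1):
  n = 1: D(1) = 1(1 + 1/3) = 4/3; numerator = 2(1) = 2; a_1 = (2)/(4/3) = 3/2
  n = 2: D(2) = 2(2 + 1/3) = 14/3; numerator = 2(3/2) + 2(1) = 5; a_2 = (5)/(14/3) = 15/14
  n = 3: D(3) = 3(3 + 1/3) = 10; numerator = 2(15/14) + 2(3/2) = 36/7; a_3 = (36/7)/(10) = 18/35
  n = 4: D(4) = 4(4 + 1/3) = 52/3; numerator = 2(18/35) + 2(15/14) = 111/35; a_4 = (111/35)/(52/3) = 333/1820

r = 2/3; a_0 = 1; a_1 = 3/2; a_2 = 15/14; a_3 = 18/35; a_4 = 333/1820


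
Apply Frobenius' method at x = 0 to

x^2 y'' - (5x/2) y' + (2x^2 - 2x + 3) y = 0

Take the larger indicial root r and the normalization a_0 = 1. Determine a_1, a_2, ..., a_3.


Write in Frobenius form y'' + (p(x)/x) y' + (q(x)/x^2) y = 0:
  p(x) = -5/2,  q(x) = 2x^2 - 2x + 3.
Indicial equation: r(r-1) + (-5/2) r + (3) = 0 -> roots r_1 = 2, r_2 = 3/2.
Take r = r_1 = 2. Let y(x) = x^r sum_{n>=0} a_n x^n with a_0 = 1.
Substitute y = x^r sum a_n x^n and match x^{r+n}. The recurrence is
  D(n) a_n - 2 a_{n-1} + 2 a_{n-2} = 0,  where D(n) = (r+n)(r+n-1) + (-5/2)(r+n) + (3).
  a_n = [2 a_{n-1} - 2 a_{n-2}] / D(n).
Since the indicial polynomial factors as (r - r_1)(r - r_2), D(n) = (r_1 + n - r_1)(r_1 + n - r_2) = n(n + 1/2).
Evaluating step by step (a_0 = 1):
  n = 1: D(1) = 1(1 + 1/2) = 3/2; numerator = 2(1) = 2; a_1 = (2)/(3/2) = 4/3
  n = 2: D(2) = 2(2 + 1/2) = 5; numerator = 2(4/3) - 2(1) = 2/3; a_2 = (2/3)/(5) = 2/15
  n = 3: D(3) = 3(3 + 1/2) = 21/2; numerator = 2(2/15) - 2(4/3) = -12/5; a_3 = (-12/5)/(21/2) = -8/35

r = 2; a_0 = 1; a_1 = 4/3; a_2 = 2/15; a_3 = -8/35


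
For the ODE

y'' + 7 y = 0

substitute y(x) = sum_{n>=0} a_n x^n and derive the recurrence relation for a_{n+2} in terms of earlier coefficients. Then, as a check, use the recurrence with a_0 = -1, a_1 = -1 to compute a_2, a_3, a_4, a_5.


Substitute y = sum_n a_n x^n into y'' + (const) y = 0.
y''(x) = sum_{n>=0} (n+2)(n+1) a_{n+2} x^n.
The ODE becomes sum_n [(n+2)(n+1) a_{n+2} + 7 a_n] x^n = 0.
Setting each coefficient to zero gives the recurrence:
  (n+2)(n+1) a_{n+2} + 7 a_n = 0,
  a_{n+2} = -7 / ((n+1)(n+2)) a_n.

Check with a_0 = -1, a_1 = -1 (apply the recurrence for n = 0, 1, 2, 3): a_0 = -1, a_1 = -1, a_2 = 7/2, a_3 = 7/6, a_4 = -49/24, a_5 = -49/120.

a_{n+2} = -7/((n+1)(n+2)) * a_n; check: a_0 = -1, a_1 = -1, a_2 = 7/2, a_3 = 7/6, a_4 = -49/24, a_5 = -49/120


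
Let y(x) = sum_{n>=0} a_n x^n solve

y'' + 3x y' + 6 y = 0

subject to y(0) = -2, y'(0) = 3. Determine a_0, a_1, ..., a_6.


Ansatz: y(x) = sum_{n>=0} a_n x^n, so y'(x) = sum_{n>=1} n a_n x^(n-1) and y''(x) = sum_{n>=2} n(n-1) a_n x^(n-2).
Substitute into P(x) y'' + Q(x) y' + R(x) y = 0 with P(x) = 1, Q(x) = 3x, R(x) = 6, and match powers of x.
Initial conditions: a_0 = -2, a_1 = 3.
Setting the coefficient of each power of x to zero and solving order by order (substituting the coefficients already found):
  x^0: 2 a_2 + 6 a_0 = 0  ->  2 a_2 = -6 a_0 = 12  ->  a_2 = 6
  x^1: 6 a_3 + 9 a_1 = 0  ->  6 a_3 = -9 a_1 = -27  ->  a_3 = -9/2
  x^2: 12 a_4 + 12 a_2 = 0  ->  12 a_4 = -12 a_2 = -72  ->  a_4 = -6
  x^3: 20 a_5 + 15 a_3 = 0  ->  20 a_5 = -15 a_3 = 135/2  ->  a_5 = 27/8
  x^4: 30 a_6 + 18 a_4 = 0  ->  30 a_6 = -18 a_4 = 108  ->  a_6 = 18/5
Truncated series: y(x) = -2 + 3 x + 6 x^2 - (9/2) x^3 - 6 x^4 + (27/8) x^5 + (18/5) x^6 + O(x^7).

a_0 = -2; a_1 = 3; a_2 = 6; a_3 = -9/2; a_4 = -6; a_5 = 27/8; a_6 = 18/5


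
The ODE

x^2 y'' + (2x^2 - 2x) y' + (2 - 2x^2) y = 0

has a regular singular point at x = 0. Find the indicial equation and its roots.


Divide by x^2 to reach normal form y'' + P_1(x) y' + P_2(x) y = 0 with P_1(x) = 2 - 2/x and P_2(x) = -2 + 2/x^2.
x = 0 is a singular point because the y'-coefficient 2 - 2/x has a pole at x = 0 and the y-coefficient -2 + 2/x^2 has a pole at x = 0.
It is a regular singular point because x P_1(x) = p(x) = 2x - 2 and x^2 P_2(x) = q(x) = 2 - 2x^2 are polynomials, hence analytic at x = 0.
p(0) = -2,  q(0) = 2.
Indicial equation: r(r-1) + p(0) r + q(0) = 0, i.e. r^2 + (p(0) - 1) r + q(0) = 0, i.e. r^2 - 3 r + 2 = 0.
Discriminant: (-3)^2 - 4(2) = 1, so r = (3 ± 1)/2.
Solving: r_1 = 2, r_2 = 1.

indicial: r^2 - 3 r + 2 = 0; roots r_1 = 2, r_2 = 1


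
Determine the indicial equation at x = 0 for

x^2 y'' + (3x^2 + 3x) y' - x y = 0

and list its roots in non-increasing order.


Divide by x^2 to reach normal form y'' + P_1(x) y' + P_2(x) y = 0 with P_1(x) = 3 + 3/x and P_2(x) = -1/x.
x = 0 is a singular point because the y'-coefficient 3 + 3/x has a pole at x = 0 and the y-coefficient -1/x has a pole at x = 0.
It is a regular singular point because x P_1(x) = p(x) = 3x + 3 and x^2 P_2(x) = q(x) = -x are polynomials, hence analytic at x = 0.
p(0) = 3,  q(0) = 0.
Indicial equation: r(r-1) + p(0) r + q(0) = 0, i.e. r^2 + (p(0) - 1) r + q(0) = 0, i.e. r^2 + 2 r = 0.
Discriminant: (2)^2 - 4(0) = 4, so r = (-2 ± 2)/2.
Solving: r_1 = 0, r_2 = -2.

indicial: r^2 + 2 r = 0; roots r_1 = 0, r_2 = -2


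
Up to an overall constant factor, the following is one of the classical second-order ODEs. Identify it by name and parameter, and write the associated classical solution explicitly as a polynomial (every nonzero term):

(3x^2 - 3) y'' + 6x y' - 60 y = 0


All three coefficients share the factor -3; dividing through by -3 gives  (1 - x^2) y'' - 2x y' + 20 y = 0.
This matches the Legendre equation (1 - x^2) y'' - 2x y' + n(n+1) y = 0 (note the -2x y' term) with n(n+1) = 20, so n = 4; the polynomial solution is P_4(x).
With y = sum_k a_k x^k, matching x^k gives (k+2)(k+1) a_{k+2} = [k(k+1) - n(n+1)] a_k = (k - 4)(k + 5) a_k. The right side vanishes at k = 4, so the series with the parity of 4 terminates at degree 4.
Standard normalization (P_n(1) = 1): leading coefficient (2n)!/(2^n (n!)^2) = 40320/(16*576) = 35/8, so a_4 = 35/8. Work downward with a_k = (k+1)(k+2) a_{k+2} / ((k - 4)(k + 5)):
  a_2 = (3)(4)(35/8) / ((2 - 4)(2 + 5)) = (105/2)/(-14) = -15/4
  a_0 = (1)(2)(-15/4) / ((0 - 4)(0 + 5)) = (-15/2)/(-20) = 3/8
Hence P_4(x) = 35 x^4/8 - 15 x^2/4 + 3/8.

P_4(x); series = 35 x^4/8 - 15 x^2/4 + 3/8


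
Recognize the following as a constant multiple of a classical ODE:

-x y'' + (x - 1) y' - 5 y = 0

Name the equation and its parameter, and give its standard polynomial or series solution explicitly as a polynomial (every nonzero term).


All three coefficients share the factor -1; dividing through by -1 gives  x y'' + (1 - x) y' + 5 y = 0.
This matches the Laguerre equation x y'' + (1 - x) y' + n y = 0 with n = 5; the polynomial solution is L_5(x).
With y = sum_k a_k x^k, matching x^k gives (k+1)k a_{k+1} + (k+1) a_{k+1} - k a_k + n a_k = 0, i.e. (k+1)^2 a_{k+1} = (k - n) a_k = (k - 5) a_k. The right side vanishes at k = 5, so the series terminates at degree 5.
Standard normalization L_n(0) = 1 gives a_0 = 1. Work upward with a_{k+1} = (k - 5) a_k / (k+1)^2:
  a_1 = (0 - 5)(1) / 1^2 = -5/1 = -5
  a_2 = (1 - 5)(-5) / 2^2 = 20/4 = 5
  a_3 = (2 - 5)(5) / 3^2 = -15/9 = -5/3
  a_4 = (3 - 5)(-5/3) / 4^2 = (10/3)/16 = 5/24
  a_5 = (4 - 5)(5/24) / 5^2 = (-5/24)/25 = -1/120
Hence L_5(x) = -x^5/120 + 5 x^4/24 - 5 x^3/3 + 5 x^2 - 5 x + 1.

L_5(x); series = -x^5/120 + 5 x^4/24 - 5 x^3/3 + 5 x^2 - 5 x + 1


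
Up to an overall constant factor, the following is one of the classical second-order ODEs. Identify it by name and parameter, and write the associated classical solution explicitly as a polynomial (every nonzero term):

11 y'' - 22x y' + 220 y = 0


All three coefficients share the factor 11; dividing through by 11 gives  y'' - 2x y' + 20 y = 0.
This matches the Hermite equation y'' - 2x y' + 2n y = 0 with 2n = 20, so n = 10; the polynomial solution is H_10(x).
With y = sum_k a_k x^k, matching x^k gives (k+2)(k+1) a_{k+2} = 2(k - n) a_k = 2(k - 10) a_k. The right side vanishes at k = 10, so the series with the parity of 10 terminates at degree 10.
Standard normalization: leading coefficient of H_n is 2^n, so a_10 = 2^10 = 1024. Work downward with a_k = (k+1)(k+2) a_{k+2} / (2(k - n)):
  a_8 = (9)(10)(1024) / (2(8 - 10)) = 92160/(-4) = -23040
  a_6 = (7)(8)(-23040) / (2(6 - 10)) = -1290240/(-8) = 161280
  a_4 = (5)(6)(161280) / (2(4 - 10)) = 4838400/(-12) = -403200
  a_2 = (3)(4)(-403200) / (2(2 - 10)) = -4838400/(-16) = 302400
  a_0 = (1)(2)(302400) / (2(0 - 10)) = 604800/(-20) = -30240
Hence H_10(x) = 1024 x^10 - 23040 x^8 + 161280 x^6 - 403200 x^4 + 302400 x^2 - 30240.

H_10(x); series = 1024 x^10 - 23040 x^8 + 161280 x^6 - 403200 x^4 + 302400 x^2 - 30240


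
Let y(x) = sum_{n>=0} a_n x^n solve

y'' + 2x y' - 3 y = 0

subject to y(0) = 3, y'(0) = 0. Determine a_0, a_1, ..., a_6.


Ansatz: y(x) = sum_{n>=0} a_n x^n, so y'(x) = sum_{n>=1} n a_n x^(n-1) and y''(x) = sum_{n>=2} n(n-1) a_n x^(n-2).
Substitute into P(x) y'' + Q(x) y' + R(x) y = 0 with P(x) = 1, Q(x) = 2x, R(x) = -3, and match powers of x.
Initial conditions: a_0 = 3, a_1 = 0.
Setting the coefficient of each power of x to zero and solving order by order (substituting the coefficients already found):
  x^0: 2 a_2 - 3 a_0 = 0  ->  2 a_2 = 3 a_0 = 9  ->  a_2 = 9/2
  x^1: 6 a_3 - a_1 = 0  ->  6 a_3 = a_1 = 0  ->  a_3 = 0
  x^2: 12 a_4 + a_2 = 0  ->  12 a_4 = -a_2 = -9/2  ->  a_4 = -3/8
  x^3: 20 a_5 + 3 a_3 = 0  ->  20 a_5 = -3 a_3 = 0  ->  a_5 = 0
  x^4: 30 a_6 + 5 a_4 = 0  ->  30 a_6 = -5 a_4 = 15/8  ->  a_6 = 1/16
Truncated series: y(x) = 3 + (9/2) x^2 - (3/8) x^4 + (1/16) x^6 + O(x^7).

a_0 = 3; a_1 = 0; a_2 = 9/2; a_3 = 0; a_4 = -3/8; a_5 = 0; a_6 = 1/16


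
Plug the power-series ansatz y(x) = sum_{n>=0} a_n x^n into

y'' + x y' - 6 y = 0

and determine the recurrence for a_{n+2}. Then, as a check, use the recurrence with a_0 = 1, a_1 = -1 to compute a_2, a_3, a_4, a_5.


Substitute y = sum_n a_n x^n.
y''(x) has coefficient (n+2)(n+1) a_{n+2} at x^n;
x y'(x) has coefficient n a_n at x^n (shift);
-6 y(x) has coefficient -6 a_n at x^n.
Matching x^n: (n+2)(n+1) a_{n+2} + (n - 6) a_n = 0.
Thus a_{n+2} = (-n + 6) / ((n+1)(n+2)) * a_n.

Check with a_0 = 1, a_1 = -1 (apply the recurrence for n = 0, 1, 2, 3): a_0 = 1, a_1 = -1, a_2 = 3, a_3 = -5/6, a_4 = 1, a_5 = -1/8.

a_(n+2) = (-n + 6) / ((n+1)(n+2)) * a_n; check: a_0 = 1, a_1 = -1, a_2 = 3, a_3 = -5/6, a_4 = 1, a_5 = -1/8


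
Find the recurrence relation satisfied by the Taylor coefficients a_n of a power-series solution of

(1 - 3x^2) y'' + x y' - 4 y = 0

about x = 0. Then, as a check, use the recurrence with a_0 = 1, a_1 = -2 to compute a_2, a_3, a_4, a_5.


Substitute y = sum_n a_n x^n.
(1 - 3 x^2) y'' contributes (n+2)(n+1) a_{n+2} - 3 n(n-1) a_n at x^n.
x y'(x) contributes n a_n at x^n.
-4 y(x) contributes -4 a_n at x^n.
Matching x^n: (n+2)(n+1) a_{n+2} + (-3 n(n-1) + n - 4) a_n = 0.
Thus a_{n+2} = (3 n(n-1) - n + 4) / ((n+1)(n+2)) * a_n.

Check with a_0 = 1, a_1 = -2 (apply the recurrence for n = 0, 1, 2, 3): a_0 = 1, a_1 = -2, a_2 = 2, a_3 = -1, a_4 = 4/3, a_5 = -19/20.

a_(n+2) = (3 n(n-1) - n + 4) / ((n+1)(n+2)) * a_n; check: a_0 = 1, a_1 = -2, a_2 = 2, a_3 = -1, a_4 = 4/3, a_5 = -19/20


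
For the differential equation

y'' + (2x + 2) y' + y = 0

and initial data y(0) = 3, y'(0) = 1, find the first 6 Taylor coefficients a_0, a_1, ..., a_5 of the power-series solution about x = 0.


Ansatz: y(x) = sum_{n>=0} a_n x^n, so y'(x) = sum_{n>=1} n a_n x^(n-1) and y''(x) = sum_{n>=2} n(n-1) a_n x^(n-2).
Substitute into P(x) y'' + Q(x) y' + R(x) y = 0 with P(x) = 1, Q(x) = 2x + 2, R(x) = 1, and match powers of x.
Initial conditions: a_0 = 3, a_1 = 1.
Setting the coefficient of each power of x to zero and solving order by order (substituting the coefficients already found):
  x^0: 2 a_2 + 2 a_1 + a_0 = 0  ->  2 a_2 = -2 a_1 - a_0 = -5  ->  a_2 = -5/2
  x^1: 6 a_3 + 4 a_2 + 3 a_1 = 0  ->  6 a_3 = -4 a_2 - 3 a_1 = 7  ->  a_3 = 7/6
  x^2: 12 a_4 + 6 a_3 + 5 a_2 = 0  ->  12 a_4 = -6 a_3 - 5 a_2 = 11/2  ->  a_4 = 11/24
  x^3: 20 a_5 + 8 a_4 + 7 a_3 = 0  ->  20 a_5 = -8 a_4 - 7 a_3 = -71/6  ->  a_5 = -71/120
Truncated series: y(x) = 3 + x - (5/2) x^2 + (7/6) x^3 + (11/24) x^4 - (71/120) x^5 + O(x^6).

a_0 = 3; a_1 = 1; a_2 = -5/2; a_3 = 7/6; a_4 = 11/24; a_5 = -71/120


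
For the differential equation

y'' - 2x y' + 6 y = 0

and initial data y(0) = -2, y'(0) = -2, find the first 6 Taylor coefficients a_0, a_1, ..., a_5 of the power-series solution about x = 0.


Ansatz: y(x) = sum_{n>=0} a_n x^n, so y'(x) = sum_{n>=1} n a_n x^(n-1) and y''(x) = sum_{n>=2} n(n-1) a_n x^(n-2).
Substitute into P(x) y'' + Q(x) y' + R(x) y = 0 with P(x) = 1, Q(x) = -2x, R(x) = 6, and match powers of x.
Initial conditions: a_0 = -2, a_1 = -2.
Setting the coefficient of each power of x to zero and solving order by order (substituting the coefficients already found):
  x^0: 2 a_2 + 6 a_0 = 0  ->  2 a_2 = -6 a_0 = 12  ->  a_2 = 6
  x^1: 6 a_3 + 4 a_1 = 0  ->  6 a_3 = -4 a_1 = 8  ->  a_3 = 4/3
  x^2: 12 a_4 + 2 a_2 = 0  ->  12 a_4 = -2 a_2 = -12  ->  a_4 = -1
  x^3: 20 a_5 = 0  ->  a_5 = 0
Truncated series: y(x) = -2 - 2 x + 6 x^2 + (4/3) x^3 - x^4 + O(x^6).

a_0 = -2; a_1 = -2; a_2 = 6; a_3 = 4/3; a_4 = -1; a_5 = 0


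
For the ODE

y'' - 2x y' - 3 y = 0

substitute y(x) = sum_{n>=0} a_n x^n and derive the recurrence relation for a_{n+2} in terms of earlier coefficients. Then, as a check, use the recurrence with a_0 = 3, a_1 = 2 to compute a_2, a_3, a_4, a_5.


Substitute y = sum_n a_n x^n.
y''(x) has coefficient (n+2)(n+1) a_{n+2} at x^n;
-2 x y'(x) has coefficient -2 n a_n at x^n (shift);
-3 y(x) has coefficient -3 a_n at x^n.
Matching x^n: (n+2)(n+1) a_{n+2} + (-2n - 3) a_n = 0.
Thus a_{n+2} = (2n + 3) / ((n+1)(n+2)) * a_n.

Check with a_0 = 3, a_1 = 2 (apply the recurrence for n = 0, 1, 2, 3): a_0 = 3, a_1 = 2, a_2 = 9/2, a_3 = 5/3, a_4 = 21/8, a_5 = 3/4.

a_(n+2) = (2n + 3) / ((n+1)(n+2)) * a_n; check: a_0 = 3, a_1 = 2, a_2 = 9/2, a_3 = 5/3, a_4 = 21/8, a_5 = 3/4


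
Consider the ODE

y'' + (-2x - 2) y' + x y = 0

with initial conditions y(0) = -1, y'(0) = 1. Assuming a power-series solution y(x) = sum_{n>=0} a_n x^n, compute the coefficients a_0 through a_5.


Ansatz: y(x) = sum_{n>=0} a_n x^n, so y'(x) = sum_{n>=1} n a_n x^(n-1) and y''(x) = sum_{n>=2} n(n-1) a_n x^(n-2).
Substitute into P(x) y'' + Q(x) y' + R(x) y = 0 with P(x) = 1, Q(x) = -2x - 2, R(x) = x, and match powers of x.
Initial conditions: a_0 = -1, a_1 = 1.
Setting the coefficient of each power of x to zero and solving order by order (substituting the coefficients already found):
  x^0: 2 a_2 - 2 a_1 = 0  ->  2 a_2 = 2 a_1 = 2  ->  a_2 = 1
  x^1: 6 a_3 - 4 a_2 - 2 a_1 + a_0 = 0  ->  6 a_3 = 4 a_2 + 2 a_1 - a_0 = 7  ->  a_3 = 7/6
  x^2: 12 a_4 - 6 a_3 - 4 a_2 + a_1 = 0  ->  12 a_4 = 6 a_3 + 4 a_2 - a_1 = 10  ->  a_4 = 5/6
  x^3: 20 a_5 - 8 a_4 - 6 a_3 + a_2 = 0  ->  20 a_5 = 8 a_4 + 6 a_3 - a_2 = 38/3  ->  a_5 = 19/30
Truncated series: y(x) = -1 + x + x^2 + (7/6) x^3 + (5/6) x^4 + (19/30) x^5 + O(x^6).

a_0 = -1; a_1 = 1; a_2 = 1; a_3 = 7/6; a_4 = 5/6; a_5 = 19/30


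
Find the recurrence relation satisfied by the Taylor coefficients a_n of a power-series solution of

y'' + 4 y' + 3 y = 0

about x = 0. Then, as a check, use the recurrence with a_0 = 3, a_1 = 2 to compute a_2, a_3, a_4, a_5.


Substitute y = sum_n a_n x^n.
y''(x) has coefficient (n+2)(n+1) a_{n+2} at x^n;
4 y'(x) has coefficient 4 (n+1) a_{n+1} at x^n;
3 y(x) has coefficient 3 a_n at x^n.
Matching x^n: (n+2)(n+1) a_{n+2} + 4 (n+1) a_{n+1} + 3 a_n = 0.
Thus a_{n+2} = [-4 (n+1) a_{n+1} - 3 a_n] / ((n+1)(n+2)).

Check with a_0 = 3, a_1 = 2 (apply the recurrence for n = 0, 1, 2, 3): a_0 = 3, a_1 = 2, a_2 = -17/2, a_3 = 31/3, a_4 = -197/24, a_5 = 301/60.

a_(n+2) = [-4 (n+1) a_(n+1) - 3 a_n] / ((n+1)(n+2)); check: a_0 = 3, a_1 = 2, a_2 = -17/2, a_3 = 31/3, a_4 = -197/24, a_5 = 301/60


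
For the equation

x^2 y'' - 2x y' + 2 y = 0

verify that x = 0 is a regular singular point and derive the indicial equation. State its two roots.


Divide by x^2 to reach normal form y'' + P_1(x) y' + P_2(x) y = 0 with P_1(x) = -2/x and P_2(x) = 2/x^2.
x = 0 is a singular point because the y'-coefficient -2/x has a pole at x = 0 and the y-coefficient 2/x^2 has a pole at x = 0.
It is a regular singular point because x P_1(x) = p(x) = -2 and x^2 P_2(x) = q(x) = 2 are polynomials, hence analytic at x = 0.
p(0) = -2,  q(0) = 2.
Indicial equation: r(r-1) + p(0) r + q(0) = 0, i.e. r^2 + (p(0) - 1) r + q(0) = 0, i.e. r^2 - 3 r + 2 = 0.
Discriminant: (-3)^2 - 4(2) = 1, so r = (3 ± 1)/2.
Solving: r_1 = 2, r_2 = 1.

indicial: r^2 - 3 r + 2 = 0; roots r_1 = 2, r_2 = 1


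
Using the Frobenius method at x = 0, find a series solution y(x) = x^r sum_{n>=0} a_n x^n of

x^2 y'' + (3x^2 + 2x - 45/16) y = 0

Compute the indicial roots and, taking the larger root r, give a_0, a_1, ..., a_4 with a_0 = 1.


Write in Frobenius form y'' + (p(x)/x) y' + (q(x)/x^2) y = 0:
  p(x) = 0,  q(x) = 3x^2 + 2x - 45/16.
Indicial equation: r(r-1) + (0) r + (-45/16) = 0 -> roots r_1 = 9/4, r_2 = -5/4.
Take r = r_1 = 9/4. Let y(x) = x^r sum_{n>=0} a_n x^n with a_0 = 1.
Substitute y = x^r sum a_n x^n and match x^{r+n}. The recurrence is
  D(n) a_n + 2 a_{n-1} + 3 a_{n-2} = 0,  where D(n) = (r+n)(r+n-1) + (0)(r+n) + (-45/16).
  a_n = [-2 a_{n-1} - 3 a_{n-2}] / D(n).
Since the indicial polynomial factors as (r - r_1)(r - r_2), D(n) = (r_1 + n - r_1)(r_1 + n - r_2) = n(n + 7/2).
Evaluating step by step (a_0 = 1):
  n = 1: D(1) = 1(1 + 7/2) = 9/2; numerator = -2(1) = -2; a_1 = (-2)/(9/2) = -4/9
  n = 2: D(2) = 2(2 + 7/2) = 11; numerator = -2(-4/9) - 3(1) = -19/9; a_2 = (-19/9)/(11) = -19/99
  n = 3: D(3) = 3(3 + 7/2) = 39/2; numerator = -2(-19/99) - 3(-4/9) = 170/99; a_3 = (170/99)/(39/2) = 340/3861
  n = 4: D(4) = 4(4 + 7/2) = 30; numerator = -2(340/3861) - 3(-19/99) = 1543/3861; a_4 = (1543/3861)/(30) = 1543/115830

r = 9/4; a_0 = 1; a_1 = -4/9; a_2 = -19/99; a_3 = 340/3861; a_4 = 1543/115830


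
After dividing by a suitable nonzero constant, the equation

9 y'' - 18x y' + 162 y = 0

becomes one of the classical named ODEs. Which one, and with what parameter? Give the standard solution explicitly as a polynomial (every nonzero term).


All three coefficients share the factor 9; dividing through by 9 gives  y'' - 2x y' + 18 y = 0.
This matches the Hermite equation y'' - 2x y' + 2n y = 0 with 2n = 18, so n = 9; the polynomial solution is H_9(x).
With y = sum_k a_k x^k, matching x^k gives (k+2)(k+1) a_{k+2} = 2(k - n) a_k = 2(k - 9) a_k. The right side vanishes at k = 9, so the series with the parity of 9 terminates at degree 9.
Standard normalization: leading coefficient of H_n is 2^n, so a_9 = 2^9 = 512. Work downward with a_k = (k+1)(k+2) a_{k+2} / (2(k - n)):
  a_7 = (8)(9)(512) / (2(7 - 9)) = 36864/(-4) = -9216
  a_5 = (6)(7)(-9216) / (2(5 - 9)) = -387072/(-8) = 48384
  a_3 = (4)(5)(48384) / (2(3 - 9)) = 967680/(-12) = -80640
  a_1 = (2)(3)(-80640) / (2(1 - 9)) = -483840/(-16) = 30240
Hence H_9(x) = 512 x^9 - 9216 x^7 + 48384 x^5 - 80640 x^3 + 30240 x.

H_9(x); series = 512 x^9 - 9216 x^7 + 48384 x^5 - 80640 x^3 + 30240 x


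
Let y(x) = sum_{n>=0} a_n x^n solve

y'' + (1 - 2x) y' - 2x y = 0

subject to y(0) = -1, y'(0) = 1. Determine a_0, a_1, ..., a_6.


Ansatz: y(x) = sum_{n>=0} a_n x^n, so y'(x) = sum_{n>=1} n a_n x^(n-1) and y''(x) = sum_{n>=2} n(n-1) a_n x^(n-2).
Substitute into P(x) y'' + Q(x) y' + R(x) y = 0 with P(x) = 1, Q(x) = 1 - 2x, R(x) = -2x, and match powers of x.
Initial conditions: a_0 = -1, a_1 = 1.
Setting the coefficient of each power of x to zero and solving order by order (substituting the coefficients already found):
  x^0: 2 a_2 + a_1 = 0  ->  2 a_2 = -a_1 = -1  ->  a_2 = -1/2
  x^1: 6 a_3 + 2 a_2 - 2 a_1 - 2 a_0 = 0  ->  6 a_3 = -2 a_2 + 2 a_1 + 2 a_0 = 1  ->  a_3 = 1/6
  x^2: 12 a_4 + 3 a_3 - 4 a_2 - 2 a_1 = 0  ->  12 a_4 = -3 a_3 + 4 a_2 + 2 a_1 = -1/2  ->  a_4 = -1/24
  x^3: 20 a_5 + 4 a_4 - 6 a_3 - 2 a_2 = 0  ->  20 a_5 = -4 a_4 + 6 a_3 + 2 a_2 = 1/6  ->  a_5 = 1/120
  x^4: 30 a_6 + 5 a_5 - 8 a_4 - 2 a_3 = 0  ->  30 a_6 = -5 a_5 + 8 a_4 + 2 a_3 = -1/24  ->  a_6 = -1/720
Truncated series: y(x) = -1 + x - (1/2) x^2 + (1/6) x^3 - (1/24) x^4 + (1/120) x^5 - (1/720) x^6 + O(x^7).

a_0 = -1; a_1 = 1; a_2 = -1/2; a_3 = 1/6; a_4 = -1/24; a_5 = 1/120; a_6 = -1/720
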